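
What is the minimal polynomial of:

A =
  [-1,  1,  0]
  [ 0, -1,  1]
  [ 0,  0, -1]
x^3 + 3*x^2 + 3*x + 1

The characteristic polynomial is χ_A(x) = (x + 1)^3, so the eigenvalues are known. The minimal polynomial is
  m_A(x) = Π_λ (x − λ)^{k_λ}
where k_λ is the size of the *largest* Jordan block for λ (equivalently, the smallest k with (A − λI)^k v = 0 for every generalised eigenvector v of λ).

  λ = -1: largest Jordan block has size 3, contributing (x + 1)^3

So m_A(x) = (x + 1)^3 = x^3 + 3*x^2 + 3*x + 1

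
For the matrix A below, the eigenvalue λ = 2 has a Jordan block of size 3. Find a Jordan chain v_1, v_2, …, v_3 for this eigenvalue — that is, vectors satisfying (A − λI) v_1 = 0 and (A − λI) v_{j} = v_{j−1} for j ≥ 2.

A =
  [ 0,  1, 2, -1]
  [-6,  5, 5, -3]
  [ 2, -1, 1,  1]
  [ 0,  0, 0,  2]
A Jordan chain for λ = 2 of length 3:
v_1 = (2, 4, 0, 0)ᵀ
v_2 = (-2, -6, 2, 0)ᵀ
v_3 = (1, 0, 0, 0)ᵀ

Let N = A − (2)·I. We want v_3 with N^3 v_3 = 0 but N^2 v_3 ≠ 0; then v_{j-1} := N · v_j for j = 3, …, 2.

Pick v_3 = (1, 0, 0, 0)ᵀ.
Then v_2 = N · v_3 = (-2, -6, 2, 0)ᵀ.
Then v_1 = N · v_2 = (2, 4, 0, 0)ᵀ.

Sanity check: (A − (2)·I) v_1 = (0, 0, 0, 0)ᵀ = 0. ✓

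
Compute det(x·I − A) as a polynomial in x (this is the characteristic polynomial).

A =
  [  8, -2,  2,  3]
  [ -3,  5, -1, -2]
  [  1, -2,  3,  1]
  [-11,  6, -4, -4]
x^4 - 12*x^3 + 54*x^2 - 108*x + 81

Expanding det(x·I − A) (e.g. by cofactor expansion or by noting that A is similar to its Jordan form J, which has the same characteristic polynomial as A) gives
  χ_A(x) = x^4 - 12*x^3 + 54*x^2 - 108*x + 81
which factors as (x - 3)^4. The eigenvalues (with algebraic multiplicities) are λ = 3 with multiplicity 4.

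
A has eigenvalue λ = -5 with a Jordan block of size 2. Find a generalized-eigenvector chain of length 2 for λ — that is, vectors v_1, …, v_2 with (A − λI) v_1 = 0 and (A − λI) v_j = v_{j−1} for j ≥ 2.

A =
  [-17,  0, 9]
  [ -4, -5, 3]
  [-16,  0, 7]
A Jordan chain for λ = -5 of length 2:
v_1 = (-12, -4, -16)ᵀ
v_2 = (1, 0, 0)ᵀ

Let N = A − (-5)·I. We want v_2 with N^2 v_2 = 0 but N^1 v_2 ≠ 0; then v_{j-1} := N · v_j for j = 2, …, 2.

Pick v_2 = (1, 0, 0)ᵀ.
Then v_1 = N · v_2 = (-12, -4, -16)ᵀ.

Sanity check: (A − (-5)·I) v_1 = (0, 0, 0)ᵀ = 0. ✓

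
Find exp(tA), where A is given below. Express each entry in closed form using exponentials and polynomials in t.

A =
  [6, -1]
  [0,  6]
e^{tA} =
  [exp(6*t), -t*exp(6*t)]
  [0, exp(6*t)]

Strategy: write A = P · J · P⁻¹ where J is a Jordan canonical form, so e^{tA} = P · e^{tJ} · P⁻¹, and e^{tJ} can be computed block-by-block.

A has Jordan form
J =
  [6, 1]
  [0, 6]
(up to reordering of blocks).

Per-block formulas:
  For a 2×2 Jordan block J_2(6): exp(t · J_2(6)) = e^(6t)·(I + t·N), where N is the 2×2 nilpotent shift.

After assembling e^{tJ} and conjugating by P, we get:

e^{tA} =
  [exp(6*t), -t*exp(6*t)]
  [0, exp(6*t)]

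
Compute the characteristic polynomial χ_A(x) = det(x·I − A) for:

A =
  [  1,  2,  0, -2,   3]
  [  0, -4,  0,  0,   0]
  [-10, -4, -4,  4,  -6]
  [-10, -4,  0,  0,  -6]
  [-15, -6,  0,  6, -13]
x^5 + 20*x^4 + 160*x^3 + 640*x^2 + 1280*x + 1024

Expanding det(x·I − A) (e.g. by cofactor expansion or by noting that A is similar to its Jordan form J, which has the same characteristic polynomial as A) gives
  χ_A(x) = x^5 + 20*x^4 + 160*x^3 + 640*x^2 + 1280*x + 1024
which factors as (x + 4)^5. The eigenvalues (with algebraic multiplicities) are λ = -4 with multiplicity 5.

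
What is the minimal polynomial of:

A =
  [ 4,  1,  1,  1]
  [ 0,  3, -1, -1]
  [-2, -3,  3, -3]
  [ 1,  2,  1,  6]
x^3 - 12*x^2 + 48*x - 64

The characteristic polynomial is χ_A(x) = (x - 4)^4, so the eigenvalues are known. The minimal polynomial is
  m_A(x) = Π_λ (x − λ)^{k_λ}
where k_λ is the size of the *largest* Jordan block for λ (equivalently, the smallest k with (A − λI)^k v = 0 for every generalised eigenvector v of λ).

  λ = 4: largest Jordan block has size 3, contributing (x − 4)^3

So m_A(x) = (x - 4)^3 = x^3 - 12*x^2 + 48*x - 64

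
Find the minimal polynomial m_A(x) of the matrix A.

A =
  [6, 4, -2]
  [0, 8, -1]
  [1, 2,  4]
x^3 - 18*x^2 + 108*x - 216

The characteristic polynomial is χ_A(x) = (x - 6)^3, so the eigenvalues are known. The minimal polynomial is
  m_A(x) = Π_λ (x − λ)^{k_λ}
where k_λ is the size of the *largest* Jordan block for λ (equivalently, the smallest k with (A − λI)^k v = 0 for every generalised eigenvector v of λ).

  λ = 6: largest Jordan block has size 3, contributing (x − 6)^3

So m_A(x) = (x - 6)^3 = x^3 - 18*x^2 + 108*x - 216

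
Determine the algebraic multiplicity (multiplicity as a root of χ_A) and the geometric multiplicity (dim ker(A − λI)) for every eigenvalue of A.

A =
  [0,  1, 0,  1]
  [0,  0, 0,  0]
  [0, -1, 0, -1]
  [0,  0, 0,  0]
λ = 0: alg = 4, geom = 3

Step 1 — factor the characteristic polynomial to read off the algebraic multiplicities:
  χ_A(x) = x^4

Step 2 — compute geometric multiplicities via the rank-nullity identity g(λ) = n − rank(A − λI):
  rank(A − (0)·I) = 1, so dim ker(A − (0)·I) = n − 1 = 3

Summary:
  λ = 0: algebraic multiplicity = 4, geometric multiplicity = 3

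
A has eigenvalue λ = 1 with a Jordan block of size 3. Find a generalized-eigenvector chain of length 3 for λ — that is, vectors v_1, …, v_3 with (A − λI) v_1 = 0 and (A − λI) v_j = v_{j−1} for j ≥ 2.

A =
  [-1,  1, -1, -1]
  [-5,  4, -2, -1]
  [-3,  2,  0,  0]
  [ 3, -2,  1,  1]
A Jordan chain for λ = 1 of length 3:
v_1 = (-1, -2, -1, 1)ᵀ
v_2 = (-2, -5, -3, 3)ᵀ
v_3 = (1, 0, 0, 0)ᵀ

Let N = A − (1)·I. We want v_3 with N^3 v_3 = 0 but N^2 v_3 ≠ 0; then v_{j-1} := N · v_j for j = 3, …, 2.

Pick v_3 = (1, 0, 0, 0)ᵀ.
Then v_2 = N · v_3 = (-2, -5, -3, 3)ᵀ.
Then v_1 = N · v_2 = (-1, -2, -1, 1)ᵀ.

Sanity check: (A − (1)·I) v_1 = (0, 0, 0, 0)ᵀ = 0. ✓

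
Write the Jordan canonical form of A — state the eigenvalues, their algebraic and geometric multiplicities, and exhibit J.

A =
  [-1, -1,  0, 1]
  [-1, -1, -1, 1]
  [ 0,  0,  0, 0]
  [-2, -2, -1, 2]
J_2(0) ⊕ J_2(0)

The characteristic polynomial is
  det(x·I − A) = x^4

Eigenvalues and multiplicities (the geometric multiplicity of λ is n − rank(A − λI), which equals the number of Jordan blocks for λ):
  λ = 0: algebraic multiplicity = 4, geometric multiplicity = 2

Determining the block sizes for each eigenvalue:
  λ = 0: with am = 4 and gm = 2, the partition is not yet determined (e.g. several partitions of 4 into 2 parts exist). Let N = A − (0)·I. Computing rank(N^1) = 2, rank(N^2) = 0; the number of blocks of size ≥ j is rank(N^{j−1}) − rank(N^j), giving [2, 2]. So we have 2 block(s) of size 2 → block sizes [2, 2]

Assembling the blocks gives a Jordan form
J =
  [0, 1, 0, 0]
  [0, 0, 0, 0]
  [0, 0, 0, 1]
  [0, 0, 0, 0]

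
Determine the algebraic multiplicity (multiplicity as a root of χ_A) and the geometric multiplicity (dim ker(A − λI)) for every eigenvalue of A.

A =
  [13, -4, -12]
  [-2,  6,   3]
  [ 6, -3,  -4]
λ = 5: alg = 3, geom = 2

Step 1 — factor the characteristic polynomial to read off the algebraic multiplicities:
  χ_A(x) = (x - 5)^3

Step 2 — compute geometric multiplicities via the rank-nullity identity g(λ) = n − rank(A − λI):
  rank(A − (5)·I) = 1, so dim ker(A − (5)·I) = n − 1 = 2

Summary:
  λ = 5: algebraic multiplicity = 3, geometric multiplicity = 2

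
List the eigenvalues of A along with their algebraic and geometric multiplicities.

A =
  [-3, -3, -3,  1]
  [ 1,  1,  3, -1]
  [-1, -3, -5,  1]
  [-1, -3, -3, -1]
λ = -2: alg = 4, geom = 3

Step 1 — factor the characteristic polynomial to read off the algebraic multiplicities:
  χ_A(x) = (x + 2)^4

Step 2 — compute geometric multiplicities via the rank-nullity identity g(λ) = n − rank(A − λI):
  rank(A − (-2)·I) = 1, so dim ker(A − (-2)·I) = n − 1 = 3

Summary:
  λ = -2: algebraic multiplicity = 4, geometric multiplicity = 3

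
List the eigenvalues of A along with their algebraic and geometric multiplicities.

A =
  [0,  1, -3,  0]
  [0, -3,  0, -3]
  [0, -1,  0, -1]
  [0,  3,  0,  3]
λ = 0: alg = 4, geom = 2

Step 1 — factor the characteristic polynomial to read off the algebraic multiplicities:
  χ_A(x) = x^4

Step 2 — compute geometric multiplicities via the rank-nullity identity g(λ) = n − rank(A − λI):
  rank(A − (0)·I) = 2, so dim ker(A − (0)·I) = n − 2 = 2

Summary:
  λ = 0: algebraic multiplicity = 4, geometric multiplicity = 2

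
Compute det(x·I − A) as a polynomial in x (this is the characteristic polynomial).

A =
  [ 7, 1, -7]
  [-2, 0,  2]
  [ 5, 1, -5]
x^3 - 2*x^2

Expanding det(x·I − A) (e.g. by cofactor expansion or by noting that A is similar to its Jordan form J, which has the same characteristic polynomial as A) gives
  χ_A(x) = x^3 - 2*x^2
which factors as x^2*(x - 2). The eigenvalues (with algebraic multiplicities) are λ = 0 with multiplicity 2, λ = 2 with multiplicity 1.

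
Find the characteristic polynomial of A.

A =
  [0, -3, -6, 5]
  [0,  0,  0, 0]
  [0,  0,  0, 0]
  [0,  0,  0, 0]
x^4

Expanding det(x·I − A) (e.g. by cofactor expansion or by noting that A is similar to its Jordan form J, which has the same characteristic polynomial as A) gives
  χ_A(x) = x^4
which factors as x^4. The eigenvalues (with algebraic multiplicities) are λ = 0 with multiplicity 4.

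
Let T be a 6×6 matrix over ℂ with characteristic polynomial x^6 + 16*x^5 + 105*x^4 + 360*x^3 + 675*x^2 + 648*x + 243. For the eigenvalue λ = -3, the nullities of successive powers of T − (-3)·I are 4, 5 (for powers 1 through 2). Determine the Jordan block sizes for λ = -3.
Block sizes for λ = -3: [2, 1, 1, 1]

From the dimensions of kernels of powers, the number of Jordan blocks of size at least j is d_j − d_{j−1} where d_j = dim ker(N^j) (with d_0 = 0). Computing the differences gives [4, 1].
The number of blocks of size exactly k is (#blocks of size ≥ k) − (#blocks of size ≥ k + 1), so the partition is: 3 block(s) of size 1, 1 block(s) of size 2.
In nonincreasing order the block sizes are [2, 1, 1, 1].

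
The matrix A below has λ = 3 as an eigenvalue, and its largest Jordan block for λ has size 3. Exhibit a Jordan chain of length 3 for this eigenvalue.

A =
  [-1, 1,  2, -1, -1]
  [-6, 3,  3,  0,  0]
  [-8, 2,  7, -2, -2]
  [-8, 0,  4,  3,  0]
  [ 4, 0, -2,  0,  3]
A Jordan chain for λ = 3 of length 3:
v_1 = (-2, 0, -4, 0, 0)ᵀ
v_2 = (-4, -6, -8, -8, 4)ᵀ
v_3 = (1, 0, 0, 0, 0)ᵀ

Let N = A − (3)·I. We want v_3 with N^3 v_3 = 0 but N^2 v_3 ≠ 0; then v_{j-1} := N · v_j for j = 3, …, 2.

Pick v_3 = (1, 0, 0, 0, 0)ᵀ.
Then v_2 = N · v_3 = (-4, -6, -8, -8, 4)ᵀ.
Then v_1 = N · v_2 = (-2, 0, -4, 0, 0)ᵀ.

Sanity check: (A − (3)·I) v_1 = (0, 0, 0, 0, 0)ᵀ = 0. ✓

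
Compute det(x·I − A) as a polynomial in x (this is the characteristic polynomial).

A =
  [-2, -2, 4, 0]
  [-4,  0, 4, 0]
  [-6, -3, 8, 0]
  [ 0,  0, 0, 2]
x^4 - 8*x^3 + 24*x^2 - 32*x + 16

Expanding det(x·I − A) (e.g. by cofactor expansion or by noting that A is similar to its Jordan form J, which has the same characteristic polynomial as A) gives
  χ_A(x) = x^4 - 8*x^3 + 24*x^2 - 32*x + 16
which factors as (x - 2)^4. The eigenvalues (with algebraic multiplicities) are λ = 2 with multiplicity 4.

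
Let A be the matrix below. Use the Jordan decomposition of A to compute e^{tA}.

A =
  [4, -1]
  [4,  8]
e^{tA} =
  [-2*t*exp(6*t) + exp(6*t), -t*exp(6*t)]
  [4*t*exp(6*t), 2*t*exp(6*t) + exp(6*t)]

Strategy: write A = P · J · P⁻¹ where J is a Jordan canonical form, so e^{tA} = P · e^{tJ} · P⁻¹, and e^{tJ} can be computed block-by-block.

A has Jordan form
J =
  [6, 1]
  [0, 6]
(up to reordering of blocks).

Per-block formulas:
  For a 2×2 Jordan block J_2(6): exp(t · J_2(6)) = e^(6t)·(I + t·N), where N is the 2×2 nilpotent shift.

After assembling e^{tJ} and conjugating by P, we get:

e^{tA} =
  [-2*t*exp(6*t) + exp(6*t), -t*exp(6*t)]
  [4*t*exp(6*t), 2*t*exp(6*t) + exp(6*t)]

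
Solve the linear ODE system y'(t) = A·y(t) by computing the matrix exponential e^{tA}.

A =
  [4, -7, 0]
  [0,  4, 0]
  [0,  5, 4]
e^{tA} =
  [exp(4*t), -7*t*exp(4*t), 0]
  [0, exp(4*t), 0]
  [0, 5*t*exp(4*t), exp(4*t)]

Strategy: write A = P · J · P⁻¹ where J is a Jordan canonical form, so e^{tA} = P · e^{tJ} · P⁻¹, and e^{tJ} can be computed block-by-block.

A has Jordan form
J =
  [4, 1, 0]
  [0, 4, 0]
  [0, 0, 4]
(up to reordering of blocks).

Per-block formulas:
  For a 1×1 block at λ = 4: exp(t · [4]) = [e^(4t)].
  For a 2×2 Jordan block J_2(4): exp(t · J_2(4)) = e^(4t)·(I + t·N), where N is the 2×2 nilpotent shift.

After assembling e^{tJ} and conjugating by P, we get:

e^{tA} =
  [exp(4*t), -7*t*exp(4*t), 0]
  [0, exp(4*t), 0]
  [0, 5*t*exp(4*t), exp(4*t)]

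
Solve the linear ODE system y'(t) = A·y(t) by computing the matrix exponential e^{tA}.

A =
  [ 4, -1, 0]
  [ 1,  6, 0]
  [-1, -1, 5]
e^{tA} =
  [-t*exp(5*t) + exp(5*t), -t*exp(5*t), 0]
  [t*exp(5*t), t*exp(5*t) + exp(5*t), 0]
  [-t*exp(5*t), -t*exp(5*t), exp(5*t)]

Strategy: write A = P · J · P⁻¹ where J is a Jordan canonical form, so e^{tA} = P · e^{tJ} · P⁻¹, and e^{tJ} can be computed block-by-block.

A has Jordan form
J =
  [5, 1, 0]
  [0, 5, 0]
  [0, 0, 5]
(up to reordering of blocks).

Per-block formulas:
  For a 1×1 block at λ = 5: exp(t · [5]) = [e^(5t)].
  For a 2×2 Jordan block J_2(5): exp(t · J_2(5)) = e^(5t)·(I + t·N), where N is the 2×2 nilpotent shift.

After assembling e^{tJ} and conjugating by P, we get:

e^{tA} =
  [-t*exp(5*t) + exp(5*t), -t*exp(5*t), 0]
  [t*exp(5*t), t*exp(5*t) + exp(5*t), 0]
  [-t*exp(5*t), -t*exp(5*t), exp(5*t)]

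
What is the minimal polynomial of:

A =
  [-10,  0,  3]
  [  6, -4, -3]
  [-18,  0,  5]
x^2 + 5*x + 4

The characteristic polynomial is χ_A(x) = (x + 1)*(x + 4)^2, so the eigenvalues are known. The minimal polynomial is
  m_A(x) = Π_λ (x − λ)^{k_λ}
where k_λ is the size of the *largest* Jordan block for λ (equivalently, the smallest k with (A − λI)^k v = 0 for every generalised eigenvector v of λ).

  λ = -4: largest Jordan block has size 1, contributing (x + 4)
  λ = -1: largest Jordan block has size 1, contributing (x + 1)

So m_A(x) = (x + 1)*(x + 4) = x^2 + 5*x + 4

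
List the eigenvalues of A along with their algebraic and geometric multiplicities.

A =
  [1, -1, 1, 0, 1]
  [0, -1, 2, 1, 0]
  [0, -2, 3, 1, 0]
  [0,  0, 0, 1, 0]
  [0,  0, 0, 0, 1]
λ = 1: alg = 5, geom = 3

Step 1 — factor the characteristic polynomial to read off the algebraic multiplicities:
  χ_A(x) = (x - 1)^5

Step 2 — compute geometric multiplicities via the rank-nullity identity g(λ) = n − rank(A − λI):
  rank(A − (1)·I) = 2, so dim ker(A − (1)·I) = n − 2 = 3

Summary:
  λ = 1: algebraic multiplicity = 5, geometric multiplicity = 3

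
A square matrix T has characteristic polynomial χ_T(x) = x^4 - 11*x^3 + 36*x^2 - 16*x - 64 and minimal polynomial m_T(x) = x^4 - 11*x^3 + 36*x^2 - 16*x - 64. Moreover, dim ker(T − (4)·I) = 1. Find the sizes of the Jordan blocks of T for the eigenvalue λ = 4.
Block sizes for λ = 4: [3]

Step 1 — from the characteristic polynomial, algebraic multiplicity of λ = 4 is 3. From dim ker(T − (4)·I) = 1, there are exactly 1 Jordan blocks for λ = 4.
Step 2 — from the minimal polynomial, the factor (x − 4)^3 tells us the largest block for λ = 4 has size 3.
Step 3 — with total size 3, 1 blocks, and largest block 3, the block sizes (in nonincreasing order) are [3].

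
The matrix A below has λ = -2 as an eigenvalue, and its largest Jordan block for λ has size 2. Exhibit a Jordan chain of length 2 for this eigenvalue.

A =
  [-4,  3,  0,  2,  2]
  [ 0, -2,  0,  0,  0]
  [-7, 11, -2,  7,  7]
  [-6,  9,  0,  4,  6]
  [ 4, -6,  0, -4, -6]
A Jordan chain for λ = -2 of length 2:
v_1 = (-2, 0, -7, -6, 4)ᵀ
v_2 = (1, 0, 0, 0, 0)ᵀ

Let N = A − (-2)·I. We want v_2 with N^2 v_2 = 0 but N^1 v_2 ≠ 0; then v_{j-1} := N · v_j for j = 2, …, 2.

Pick v_2 = (1, 0, 0, 0, 0)ᵀ.
Then v_1 = N · v_2 = (-2, 0, -7, -6, 4)ᵀ.

Sanity check: (A − (-2)·I) v_1 = (0, 0, 0, 0, 0)ᵀ = 0. ✓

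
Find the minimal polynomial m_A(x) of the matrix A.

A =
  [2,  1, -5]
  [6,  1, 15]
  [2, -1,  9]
x^2 - 8*x + 16

The characteristic polynomial is χ_A(x) = (x - 4)^3, so the eigenvalues are known. The minimal polynomial is
  m_A(x) = Π_λ (x − λ)^{k_λ}
where k_λ is the size of the *largest* Jordan block for λ (equivalently, the smallest k with (A − λI)^k v = 0 for every generalised eigenvector v of λ).

  λ = 4: largest Jordan block has size 2, contributing (x − 4)^2

So m_A(x) = (x - 4)^2 = x^2 - 8*x + 16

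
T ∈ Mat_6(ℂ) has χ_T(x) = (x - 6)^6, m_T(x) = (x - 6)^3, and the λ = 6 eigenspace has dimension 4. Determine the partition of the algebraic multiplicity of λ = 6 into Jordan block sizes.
Block sizes for λ = 6: [3, 1, 1, 1]

Step 1 — from the characteristic polynomial, algebraic multiplicity of λ = 6 is 6. From dim ker(T − (6)·I) = 4, there are exactly 4 Jordan blocks for λ = 6.
Step 2 — from the minimal polynomial, the factor (x − 6)^3 tells us the largest block for λ = 6 has size 3.
Step 3 — with total size 6, 4 blocks, and largest block 3, the block sizes (in nonincreasing order) are [3, 1, 1, 1].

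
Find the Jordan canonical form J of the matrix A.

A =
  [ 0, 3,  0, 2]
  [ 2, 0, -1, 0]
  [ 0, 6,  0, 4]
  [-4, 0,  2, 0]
J_3(0) ⊕ J_1(0)

The characteristic polynomial is
  det(x·I − A) = x^4

Eigenvalues and multiplicities (the geometric multiplicity of λ is n − rank(A − λI), which equals the number of Jordan blocks for λ):
  λ = 0: algebraic multiplicity = 4, geometric multiplicity = 2

Determining the block sizes for each eigenvalue:
  λ = 0: with am = 4 and gm = 2, the partition is not yet determined (e.g. several partitions of 4 into 2 parts exist). Let N = A − (0)·I. Computing rank(N^1) = 2, rank(N^2) = 1, rank(N^3) = 0; the number of blocks of size ≥ j is rank(N^{j−1}) − rank(N^j), giving [2, 1, 1]. So we have 1 block(s) of size 3, 1 block(s) of size 1 → block sizes [3, 1]

Assembling the blocks gives a Jordan form
J =
  [0, 1, 0, 0]
  [0, 0, 1, 0]
  [0, 0, 0, 0]
  [0, 0, 0, 0]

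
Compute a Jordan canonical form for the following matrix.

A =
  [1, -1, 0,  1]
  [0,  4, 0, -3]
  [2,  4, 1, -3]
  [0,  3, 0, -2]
J_3(1) ⊕ J_1(1)

The characteristic polynomial is
  det(x·I − A) = x^4 - 4*x^3 + 6*x^2 - 4*x + 1 = (x - 1)^4

Eigenvalues and multiplicities (the geometric multiplicity of λ is n − rank(A − λI), which equals the number of Jordan blocks for λ):
  λ = 1: algebraic multiplicity = 4, geometric multiplicity = 2

Determining the block sizes for each eigenvalue:
  λ = 1: with am = 4 and gm = 2, the partition is not yet determined (e.g. several partitions of 4 into 2 parts exist). Let N = A − (1)·I. Computing rank(N^1) = 2, rank(N^2) = 1, rank(N^3) = 0; the number of blocks of size ≥ j is rank(N^{j−1}) − rank(N^j), giving [2, 1, 1]. So we have 1 block(s) of size 3, 1 block(s) of size 1 → block sizes [3, 1]

Assembling the blocks gives a Jordan form
J =
  [1, 1, 0, 0]
  [0, 1, 1, 0]
  [0, 0, 1, 0]
  [0, 0, 0, 1]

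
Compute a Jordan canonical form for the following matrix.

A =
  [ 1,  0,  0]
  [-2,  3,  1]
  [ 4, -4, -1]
J_2(1) ⊕ J_1(1)

The characteristic polynomial is
  det(x·I − A) = x^3 - 3*x^2 + 3*x - 1 = (x - 1)^3

Eigenvalues and multiplicities (the geometric multiplicity of λ is n − rank(A − λI), which equals the number of Jordan blocks for λ):
  λ = 1: algebraic multiplicity = 3, geometric multiplicity = 2

Determining the block sizes for each eigenvalue:
  λ = 1: 2 blocks summing to 3 forces exactly one block of size 2 and the rest size 1 → block sizes [2, 1]

Assembling the blocks gives a Jordan form
J =
  [1, 1, 0]
  [0, 1, 0]
  [0, 0, 1]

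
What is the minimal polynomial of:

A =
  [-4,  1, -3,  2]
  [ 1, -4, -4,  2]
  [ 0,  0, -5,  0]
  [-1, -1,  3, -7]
x^3 + 15*x^2 + 75*x + 125

The characteristic polynomial is χ_A(x) = (x + 5)^4, so the eigenvalues are known. The minimal polynomial is
  m_A(x) = Π_λ (x − λ)^{k_λ}
where k_λ is the size of the *largest* Jordan block for λ (equivalently, the smallest k with (A − λI)^k v = 0 for every generalised eigenvector v of λ).

  λ = -5: largest Jordan block has size 3, contributing (x + 5)^3

So m_A(x) = (x + 5)^3 = x^3 + 15*x^2 + 75*x + 125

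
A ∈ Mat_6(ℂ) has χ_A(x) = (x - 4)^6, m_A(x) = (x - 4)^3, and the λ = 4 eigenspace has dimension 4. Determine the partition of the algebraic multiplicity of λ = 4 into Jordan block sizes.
Block sizes for λ = 4: [3, 1, 1, 1]

Step 1 — from the characteristic polynomial, algebraic multiplicity of λ = 4 is 6. From dim ker(A − (4)·I) = 4, there are exactly 4 Jordan blocks for λ = 4.
Step 2 — from the minimal polynomial, the factor (x − 4)^3 tells us the largest block for λ = 4 has size 3.
Step 3 — with total size 6, 4 blocks, and largest block 3, the block sizes (in nonincreasing order) are [3, 1, 1, 1].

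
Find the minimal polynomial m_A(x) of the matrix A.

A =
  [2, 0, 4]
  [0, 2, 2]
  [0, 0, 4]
x^2 - 6*x + 8

The characteristic polynomial is χ_A(x) = (x - 4)*(x - 2)^2, so the eigenvalues are known. The minimal polynomial is
  m_A(x) = Π_λ (x − λ)^{k_λ}
where k_λ is the size of the *largest* Jordan block for λ (equivalently, the smallest k with (A − λI)^k v = 0 for every generalised eigenvector v of λ).

  λ = 2: largest Jordan block has size 1, contributing (x − 2)
  λ = 4: largest Jordan block has size 1, contributing (x − 4)

So m_A(x) = (x - 4)*(x - 2) = x^2 - 6*x + 8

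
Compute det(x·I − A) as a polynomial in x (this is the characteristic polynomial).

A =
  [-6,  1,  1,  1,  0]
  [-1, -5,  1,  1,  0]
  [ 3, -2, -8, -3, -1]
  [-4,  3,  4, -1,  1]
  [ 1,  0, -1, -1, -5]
x^5 + 25*x^4 + 250*x^3 + 1250*x^2 + 3125*x + 3125

Expanding det(x·I − A) (e.g. by cofactor expansion or by noting that A is similar to its Jordan form J, which has the same characteristic polynomial as A) gives
  χ_A(x) = x^5 + 25*x^4 + 250*x^3 + 1250*x^2 + 3125*x + 3125
which factors as (x + 5)^5. The eigenvalues (with algebraic multiplicities) are λ = -5 with multiplicity 5.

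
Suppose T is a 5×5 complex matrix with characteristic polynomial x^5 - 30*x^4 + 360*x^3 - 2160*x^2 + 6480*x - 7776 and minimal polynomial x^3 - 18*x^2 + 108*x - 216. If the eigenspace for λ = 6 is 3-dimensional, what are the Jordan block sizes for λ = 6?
Block sizes for λ = 6: [3, 1, 1]

Step 1 — from the characteristic polynomial, algebraic multiplicity of λ = 6 is 5. From dim ker(T − (6)·I) = 3, there are exactly 3 Jordan blocks for λ = 6.
Step 2 — from the minimal polynomial, the factor (x − 6)^3 tells us the largest block for λ = 6 has size 3.
Step 3 — with total size 5, 3 blocks, and largest block 3, the block sizes (in nonincreasing order) are [3, 1, 1].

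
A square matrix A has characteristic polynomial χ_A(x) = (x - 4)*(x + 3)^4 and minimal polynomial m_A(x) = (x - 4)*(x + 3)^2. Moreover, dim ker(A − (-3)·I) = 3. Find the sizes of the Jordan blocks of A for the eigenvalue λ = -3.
Block sizes for λ = -3: [2, 1, 1]

Step 1 — from the characteristic polynomial, algebraic multiplicity of λ = -3 is 4. From dim ker(A − (-3)·I) = 3, there are exactly 3 Jordan blocks for λ = -3.
Step 2 — from the minimal polynomial, the factor (x + 3)^2 tells us the largest block for λ = -3 has size 2.
Step 3 — with total size 4, 3 blocks, and largest block 2, the block sizes (in nonincreasing order) are [2, 1, 1].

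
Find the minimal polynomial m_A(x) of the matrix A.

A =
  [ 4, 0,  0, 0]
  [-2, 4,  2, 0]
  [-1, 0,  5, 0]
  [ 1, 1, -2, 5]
x^2 - 9*x + 20

The characteristic polynomial is χ_A(x) = (x - 5)^2*(x - 4)^2, so the eigenvalues are known. The minimal polynomial is
  m_A(x) = Π_λ (x − λ)^{k_λ}
where k_λ is the size of the *largest* Jordan block for λ (equivalently, the smallest k with (A − λI)^k v = 0 for every generalised eigenvector v of λ).

  λ = 4: largest Jordan block has size 1, contributing (x − 4)
  λ = 5: largest Jordan block has size 1, contributing (x − 5)

So m_A(x) = (x - 5)*(x - 4) = x^2 - 9*x + 20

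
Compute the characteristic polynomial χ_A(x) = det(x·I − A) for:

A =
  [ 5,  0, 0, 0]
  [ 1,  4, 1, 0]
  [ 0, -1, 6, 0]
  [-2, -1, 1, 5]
x^4 - 20*x^3 + 150*x^2 - 500*x + 625

Expanding det(x·I − A) (e.g. by cofactor expansion or by noting that A is similar to its Jordan form J, which has the same characteristic polynomial as A) gives
  χ_A(x) = x^4 - 20*x^3 + 150*x^2 - 500*x + 625
which factors as (x - 5)^4. The eigenvalues (with algebraic multiplicities) are λ = 5 with multiplicity 4.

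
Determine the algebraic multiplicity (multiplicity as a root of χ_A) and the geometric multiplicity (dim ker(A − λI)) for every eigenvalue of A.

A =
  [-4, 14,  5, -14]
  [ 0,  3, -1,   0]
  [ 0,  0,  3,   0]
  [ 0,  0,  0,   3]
λ = -4: alg = 1, geom = 1; λ = 3: alg = 3, geom = 2

Step 1 — factor the characteristic polynomial to read off the algebraic multiplicities:
  χ_A(x) = (x - 3)^3*(x + 4)

Step 2 — compute geometric multiplicities via the rank-nullity identity g(λ) = n − rank(A − λI):
  rank(A − (-4)·I) = 3, so dim ker(A − (-4)·I) = n − 3 = 1
  rank(A − (3)·I) = 2, so dim ker(A − (3)·I) = n − 2 = 2

Summary:
  λ = -4: algebraic multiplicity = 1, geometric multiplicity = 1
  λ = 3: algebraic multiplicity = 3, geometric multiplicity = 2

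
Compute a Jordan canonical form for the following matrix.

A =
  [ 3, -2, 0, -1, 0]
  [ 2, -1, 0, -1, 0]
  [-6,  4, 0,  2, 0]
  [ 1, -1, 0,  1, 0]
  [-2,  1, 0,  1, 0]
J_1(0) ⊕ J_1(0) ⊕ J_3(1)

The characteristic polynomial is
  det(x·I − A) = x^5 - 3*x^4 + 3*x^3 - x^2 = x^2*(x - 1)^3

Eigenvalues and multiplicities (the geometric multiplicity of λ is n − rank(A − λI), which equals the number of Jordan blocks for λ):
  λ = 0: algebraic multiplicity = 2, geometric multiplicity = 2
  λ = 1: algebraic multiplicity = 3, geometric multiplicity = 1

Determining the block sizes for each eigenvalue:
  λ = 0: gm = am = 2, so every block has size 1 → block sizes [1, 1]
  λ = 1: one block (gm = 1), so the single block has size am = 3 → block sizes [3]

Assembling the blocks gives a Jordan form
J =
  [0, 0, 0, 0, 0]
  [0, 0, 0, 0, 0]
  [0, 0, 1, 1, 0]
  [0, 0, 0, 1, 1]
  [0, 0, 0, 0, 1]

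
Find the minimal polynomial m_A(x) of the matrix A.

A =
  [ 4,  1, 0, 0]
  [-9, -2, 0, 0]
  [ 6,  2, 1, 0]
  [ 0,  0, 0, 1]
x^2 - 2*x + 1

The characteristic polynomial is χ_A(x) = (x - 1)^4, so the eigenvalues are known. The minimal polynomial is
  m_A(x) = Π_λ (x − λ)^{k_λ}
where k_λ is the size of the *largest* Jordan block for λ (equivalently, the smallest k with (A − λI)^k v = 0 for every generalised eigenvector v of λ).

  λ = 1: largest Jordan block has size 2, contributing (x − 1)^2

So m_A(x) = (x - 1)^2 = x^2 - 2*x + 1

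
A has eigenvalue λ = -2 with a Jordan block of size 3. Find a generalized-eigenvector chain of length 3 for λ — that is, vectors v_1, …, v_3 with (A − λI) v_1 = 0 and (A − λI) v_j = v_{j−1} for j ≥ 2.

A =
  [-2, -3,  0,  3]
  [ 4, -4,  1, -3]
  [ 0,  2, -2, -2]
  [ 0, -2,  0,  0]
A Jordan chain for λ = -2 of length 3:
v_1 = (-12, -8, 8, -8)ᵀ
v_2 = (0, 4, 0, 0)ᵀ
v_3 = (1, 0, 0, 0)ᵀ

Let N = A − (-2)·I. We want v_3 with N^3 v_3 = 0 but N^2 v_3 ≠ 0; then v_{j-1} := N · v_j for j = 3, …, 2.

Pick v_3 = (1, 0, 0, 0)ᵀ.
Then v_2 = N · v_3 = (0, 4, 0, 0)ᵀ.
Then v_1 = N · v_2 = (-12, -8, 8, -8)ᵀ.

Sanity check: (A − (-2)·I) v_1 = (0, 0, 0, 0)ᵀ = 0. ✓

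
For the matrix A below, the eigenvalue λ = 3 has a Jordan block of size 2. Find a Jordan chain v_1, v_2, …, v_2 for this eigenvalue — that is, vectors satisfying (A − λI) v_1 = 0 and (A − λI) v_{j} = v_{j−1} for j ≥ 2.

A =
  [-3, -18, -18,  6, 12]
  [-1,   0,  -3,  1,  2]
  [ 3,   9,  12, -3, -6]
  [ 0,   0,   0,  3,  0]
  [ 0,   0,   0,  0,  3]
A Jordan chain for λ = 3 of length 2:
v_1 = (-6, -1, 3, 0, 0)ᵀ
v_2 = (1, 0, 0, 0, 0)ᵀ

Let N = A − (3)·I. We want v_2 with N^2 v_2 = 0 but N^1 v_2 ≠ 0; then v_{j-1} := N · v_j for j = 2, …, 2.

Pick v_2 = (1, 0, 0, 0, 0)ᵀ.
Then v_1 = N · v_2 = (-6, -1, 3, 0, 0)ᵀ.

Sanity check: (A − (3)·I) v_1 = (0, 0, 0, 0, 0)ᵀ = 0. ✓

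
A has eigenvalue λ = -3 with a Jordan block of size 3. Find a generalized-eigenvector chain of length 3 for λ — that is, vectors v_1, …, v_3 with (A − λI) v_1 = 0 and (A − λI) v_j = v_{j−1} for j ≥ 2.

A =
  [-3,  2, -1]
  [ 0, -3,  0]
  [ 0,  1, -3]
A Jordan chain for λ = -3 of length 3:
v_1 = (-1, 0, 0)ᵀ
v_2 = (2, 0, 1)ᵀ
v_3 = (0, 1, 0)ᵀ

Let N = A − (-3)·I. We want v_3 with N^3 v_3 = 0 but N^2 v_3 ≠ 0; then v_{j-1} := N · v_j for j = 3, …, 2.

Pick v_3 = (0, 1, 0)ᵀ.
Then v_2 = N · v_3 = (2, 0, 1)ᵀ.
Then v_1 = N · v_2 = (-1, 0, 0)ᵀ.

Sanity check: (A − (-3)·I) v_1 = (0, 0, 0)ᵀ = 0. ✓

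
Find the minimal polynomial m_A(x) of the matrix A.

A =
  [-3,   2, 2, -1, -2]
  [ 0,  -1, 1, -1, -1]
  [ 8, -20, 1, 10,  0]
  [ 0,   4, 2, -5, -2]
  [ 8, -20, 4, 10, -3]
x^3 + 5*x^2 + 3*x - 9

The characteristic polynomial is χ_A(x) = (x - 1)*(x + 3)^4, so the eigenvalues are known. The minimal polynomial is
  m_A(x) = Π_λ (x − λ)^{k_λ}
where k_λ is the size of the *largest* Jordan block for λ (equivalently, the smallest k with (A − λI)^k v = 0 for every generalised eigenvector v of λ).

  λ = -3: largest Jordan block has size 2, contributing (x + 3)^2
  λ = 1: largest Jordan block has size 1, contributing (x − 1)

So m_A(x) = (x - 1)*(x + 3)^2 = x^3 + 5*x^2 + 3*x - 9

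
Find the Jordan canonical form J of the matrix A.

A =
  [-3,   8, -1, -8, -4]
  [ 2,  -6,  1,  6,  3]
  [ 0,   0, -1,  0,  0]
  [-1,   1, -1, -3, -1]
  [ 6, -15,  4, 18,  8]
J_3(-1) ⊕ J_2(-1)

The characteristic polynomial is
  det(x·I − A) = x^5 + 5*x^4 + 10*x^3 + 10*x^2 + 5*x + 1 = (x + 1)^5

Eigenvalues and multiplicities (the geometric multiplicity of λ is n − rank(A − λI), which equals the number of Jordan blocks for λ):
  λ = -1: algebraic multiplicity = 5, geometric multiplicity = 2

Determining the block sizes for each eigenvalue:
  λ = -1: with am = 5 and gm = 2, the partition is not yet determined (e.g. several partitions of 5 into 2 parts exist). Let N = A − (-1)·I. Computing rank(N^1) = 3, rank(N^2) = 1, rank(N^3) = 0; the number of blocks of size ≥ j is rank(N^{j−1}) − rank(N^j), giving [2, 2, 1]. So we have 1 block(s) of size 3, 1 block(s) of size 2 → block sizes [3, 2]

Assembling the blocks gives a Jordan form
J =
  [-1,  1,  0,  0,  0]
  [ 0, -1,  1,  0,  0]
  [ 0,  0, -1,  0,  0]
  [ 0,  0,  0, -1,  1]
  [ 0,  0,  0,  0, -1]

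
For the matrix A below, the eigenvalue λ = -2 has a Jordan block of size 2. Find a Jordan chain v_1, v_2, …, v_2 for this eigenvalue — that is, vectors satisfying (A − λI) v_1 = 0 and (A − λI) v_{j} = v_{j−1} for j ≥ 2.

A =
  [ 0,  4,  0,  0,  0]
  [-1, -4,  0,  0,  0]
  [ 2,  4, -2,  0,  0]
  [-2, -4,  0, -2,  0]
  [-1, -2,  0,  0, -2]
A Jordan chain for λ = -2 of length 2:
v_1 = (2, -1, 2, -2, -1)ᵀ
v_2 = (1, 0, 0, 0, 0)ᵀ

Let N = A − (-2)·I. We want v_2 with N^2 v_2 = 0 but N^1 v_2 ≠ 0; then v_{j-1} := N · v_j for j = 2, …, 2.

Pick v_2 = (1, 0, 0, 0, 0)ᵀ.
Then v_1 = N · v_2 = (2, -1, 2, -2, -1)ᵀ.

Sanity check: (A − (-2)·I) v_1 = (0, 0, 0, 0, 0)ᵀ = 0. ✓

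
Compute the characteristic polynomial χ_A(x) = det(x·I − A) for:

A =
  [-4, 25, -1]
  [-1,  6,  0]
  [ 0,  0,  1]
x^3 - 3*x^2 + 3*x - 1

Expanding det(x·I − A) (e.g. by cofactor expansion or by noting that A is similar to its Jordan form J, which has the same characteristic polynomial as A) gives
  χ_A(x) = x^3 - 3*x^2 + 3*x - 1
which factors as (x - 1)^3. The eigenvalues (with algebraic multiplicities) are λ = 1 with multiplicity 3.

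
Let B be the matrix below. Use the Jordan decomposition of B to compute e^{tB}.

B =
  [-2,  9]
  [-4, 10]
e^{tB} =
  [-6*t*exp(4*t) + exp(4*t), 9*t*exp(4*t)]
  [-4*t*exp(4*t), 6*t*exp(4*t) + exp(4*t)]

Strategy: write B = P · J · P⁻¹ where J is a Jordan canonical form, so e^{tB} = P · e^{tJ} · P⁻¹, and e^{tJ} can be computed block-by-block.

B has Jordan form
J =
  [4, 1]
  [0, 4]
(up to reordering of blocks).

Per-block formulas:
  For a 2×2 Jordan block J_2(4): exp(t · J_2(4)) = e^(4t)·(I + t·N), where N is the 2×2 nilpotent shift.

After assembling e^{tJ} and conjugating by P, we get:

e^{tB} =
  [-6*t*exp(4*t) + exp(4*t), 9*t*exp(4*t)]
  [-4*t*exp(4*t), 6*t*exp(4*t) + exp(4*t)]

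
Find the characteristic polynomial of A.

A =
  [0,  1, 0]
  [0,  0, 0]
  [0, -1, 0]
x^3

Expanding det(x·I − A) (e.g. by cofactor expansion or by noting that A is similar to its Jordan form J, which has the same characteristic polynomial as A) gives
  χ_A(x) = x^3
which factors as x^3. The eigenvalues (with algebraic multiplicities) are λ = 0 with multiplicity 3.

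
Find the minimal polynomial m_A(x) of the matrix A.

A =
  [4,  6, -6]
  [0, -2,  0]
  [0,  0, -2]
x^2 - 2*x - 8

The characteristic polynomial is χ_A(x) = (x - 4)*(x + 2)^2, so the eigenvalues are known. The minimal polynomial is
  m_A(x) = Π_λ (x − λ)^{k_λ}
where k_λ is the size of the *largest* Jordan block for λ (equivalently, the smallest k with (A − λI)^k v = 0 for every generalised eigenvector v of λ).

  λ = -2: largest Jordan block has size 1, contributing (x + 2)
  λ = 4: largest Jordan block has size 1, contributing (x − 4)

So m_A(x) = (x - 4)*(x + 2) = x^2 - 2*x - 8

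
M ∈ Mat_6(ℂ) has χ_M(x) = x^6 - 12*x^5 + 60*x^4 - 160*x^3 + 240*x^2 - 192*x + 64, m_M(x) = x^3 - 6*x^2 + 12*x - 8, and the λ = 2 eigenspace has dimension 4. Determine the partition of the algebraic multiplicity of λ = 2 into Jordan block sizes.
Block sizes for λ = 2: [3, 1, 1, 1]

Step 1 — from the characteristic polynomial, algebraic multiplicity of λ = 2 is 6. From dim ker(M − (2)·I) = 4, there are exactly 4 Jordan blocks for λ = 2.
Step 2 — from the minimal polynomial, the factor (x − 2)^3 tells us the largest block for λ = 2 has size 3.
Step 3 — with total size 6, 4 blocks, and largest block 3, the block sizes (in nonincreasing order) are [3, 1, 1, 1].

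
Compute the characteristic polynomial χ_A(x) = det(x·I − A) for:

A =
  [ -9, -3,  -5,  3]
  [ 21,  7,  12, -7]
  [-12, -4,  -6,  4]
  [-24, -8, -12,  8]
x^4

Expanding det(x·I − A) (e.g. by cofactor expansion or by noting that A is similar to its Jordan form J, which has the same characteristic polynomial as A) gives
  χ_A(x) = x^4
which factors as x^4. The eigenvalues (with algebraic multiplicities) are λ = 0 with multiplicity 4.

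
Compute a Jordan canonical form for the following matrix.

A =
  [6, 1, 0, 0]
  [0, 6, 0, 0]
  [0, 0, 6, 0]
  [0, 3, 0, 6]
J_2(6) ⊕ J_1(6) ⊕ J_1(6)

The characteristic polynomial is
  det(x·I − A) = x^4 - 24*x^3 + 216*x^2 - 864*x + 1296 = (x - 6)^4

Eigenvalues and multiplicities (the geometric multiplicity of λ is n − rank(A − λI), which equals the number of Jordan blocks for λ):
  λ = 6: algebraic multiplicity = 4, geometric multiplicity = 3

Determining the block sizes for each eigenvalue:
  λ = 6: 3 blocks summing to 4 forces exactly one block of size 2 and the rest size 1 → block sizes [2, 1, 1]

Assembling the blocks gives a Jordan form
J =
  [6, 1, 0, 0]
  [0, 6, 0, 0]
  [0, 0, 6, 0]
  [0, 0, 0, 6]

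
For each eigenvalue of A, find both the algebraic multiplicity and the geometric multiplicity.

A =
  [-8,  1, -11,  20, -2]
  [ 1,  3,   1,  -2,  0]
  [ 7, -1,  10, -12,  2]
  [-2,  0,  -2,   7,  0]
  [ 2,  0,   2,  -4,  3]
λ = 3: alg = 5, geom = 3

Step 1 — factor the characteristic polynomial to read off the algebraic multiplicities:
  χ_A(x) = (x - 3)^5

Step 2 — compute geometric multiplicities via the rank-nullity identity g(λ) = n − rank(A − λI):
  rank(A − (3)·I) = 2, so dim ker(A − (3)·I) = n − 2 = 3

Summary:
  λ = 3: algebraic multiplicity = 5, geometric multiplicity = 3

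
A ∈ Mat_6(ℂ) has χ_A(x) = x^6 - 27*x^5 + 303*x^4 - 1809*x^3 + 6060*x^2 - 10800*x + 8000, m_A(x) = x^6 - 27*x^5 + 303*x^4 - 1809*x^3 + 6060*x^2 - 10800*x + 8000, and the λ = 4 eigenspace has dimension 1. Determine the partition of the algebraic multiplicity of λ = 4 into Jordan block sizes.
Block sizes for λ = 4: [3]

Step 1 — from the characteristic polynomial, algebraic multiplicity of λ = 4 is 3. From dim ker(A − (4)·I) = 1, there are exactly 1 Jordan blocks for λ = 4.
Step 2 — from the minimal polynomial, the factor (x − 4)^3 tells us the largest block for λ = 4 has size 3.
Step 3 — with total size 3, 1 blocks, and largest block 3, the block sizes (in nonincreasing order) are [3].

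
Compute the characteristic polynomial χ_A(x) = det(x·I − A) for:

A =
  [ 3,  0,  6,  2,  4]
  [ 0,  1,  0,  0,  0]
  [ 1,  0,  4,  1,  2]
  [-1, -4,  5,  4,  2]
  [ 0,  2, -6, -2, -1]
x^5 - 11*x^4 + 46*x^3 - 90*x^2 + 81*x - 27

Expanding det(x·I − A) (e.g. by cofactor expansion or by noting that A is similar to its Jordan form J, which has the same characteristic polynomial as A) gives
  χ_A(x) = x^5 - 11*x^4 + 46*x^3 - 90*x^2 + 81*x - 27
which factors as (x - 3)^3*(x - 1)^2. The eigenvalues (with algebraic multiplicities) are λ = 1 with multiplicity 2, λ = 3 with multiplicity 3.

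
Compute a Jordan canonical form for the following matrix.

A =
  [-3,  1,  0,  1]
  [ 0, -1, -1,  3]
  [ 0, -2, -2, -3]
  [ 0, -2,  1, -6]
J_2(-3) ⊕ J_2(-3)

The characteristic polynomial is
  det(x·I − A) = x^4 + 12*x^3 + 54*x^2 + 108*x + 81 = (x + 3)^4

Eigenvalues and multiplicities (the geometric multiplicity of λ is n − rank(A − λI), which equals the number of Jordan blocks for λ):
  λ = -3: algebraic multiplicity = 4, geometric multiplicity = 2

Determining the block sizes for each eigenvalue:
  λ = -3: with am = 4 and gm = 2, the partition is not yet determined (e.g. several partitions of 4 into 2 parts exist). Let N = A − (-3)·I. Computing rank(N^1) = 2, rank(N^2) = 0; the number of blocks of size ≥ j is rank(N^{j−1}) − rank(N^j), giving [2, 2]. So we have 2 block(s) of size 2 → block sizes [2, 2]

Assembling the blocks gives a Jordan form
J =
  [-3,  1,  0,  0]
  [ 0, -3,  0,  0]
  [ 0,  0, -3,  1]
  [ 0,  0,  0, -3]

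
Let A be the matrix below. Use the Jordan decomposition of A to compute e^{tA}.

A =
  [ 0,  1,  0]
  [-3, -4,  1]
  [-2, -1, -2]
e^{tA} =
  [t^2*exp(-2*t)/2 + 2*t*exp(-2*t) + exp(-2*t), t*exp(-2*t), t^2*exp(-2*t)/2]
  [-t^2*exp(-2*t) - 3*t*exp(-2*t), -2*t*exp(-2*t) + exp(-2*t), -t^2*exp(-2*t) + t*exp(-2*t)]
  [-t^2*exp(-2*t)/2 - 2*t*exp(-2*t), -t*exp(-2*t), -t^2*exp(-2*t)/2 + exp(-2*t)]

Strategy: write A = P · J · P⁻¹ where J is a Jordan canonical form, so e^{tA} = P · e^{tJ} · P⁻¹, and e^{tJ} can be computed block-by-block.

A has Jordan form
J =
  [-2,  1,  0]
  [ 0, -2,  1]
  [ 0,  0, -2]
(up to reordering of blocks).

Per-block formulas:
  For a 3×3 Jordan block J_3(-2): exp(t · J_3(-2)) = e^(-2t)·(I + t·N + (t^2/2)·N^2), where N is the 3×3 nilpotent shift.

After assembling e^{tJ} and conjugating by P, we get:

e^{tA} =
  [t^2*exp(-2*t)/2 + 2*t*exp(-2*t) + exp(-2*t), t*exp(-2*t), t^2*exp(-2*t)/2]
  [-t^2*exp(-2*t) - 3*t*exp(-2*t), -2*t*exp(-2*t) + exp(-2*t), -t^2*exp(-2*t) + t*exp(-2*t)]
  [-t^2*exp(-2*t)/2 - 2*t*exp(-2*t), -t*exp(-2*t), -t^2*exp(-2*t)/2 + exp(-2*t)]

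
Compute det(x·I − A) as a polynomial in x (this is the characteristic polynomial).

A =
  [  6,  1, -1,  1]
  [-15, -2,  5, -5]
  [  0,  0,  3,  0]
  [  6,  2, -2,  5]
x^4 - 12*x^3 + 54*x^2 - 108*x + 81

Expanding det(x·I − A) (e.g. by cofactor expansion or by noting that A is similar to its Jordan form J, which has the same characteristic polynomial as A) gives
  χ_A(x) = x^4 - 12*x^3 + 54*x^2 - 108*x + 81
which factors as (x - 3)^4. The eigenvalues (with algebraic multiplicities) are λ = 3 with multiplicity 4.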